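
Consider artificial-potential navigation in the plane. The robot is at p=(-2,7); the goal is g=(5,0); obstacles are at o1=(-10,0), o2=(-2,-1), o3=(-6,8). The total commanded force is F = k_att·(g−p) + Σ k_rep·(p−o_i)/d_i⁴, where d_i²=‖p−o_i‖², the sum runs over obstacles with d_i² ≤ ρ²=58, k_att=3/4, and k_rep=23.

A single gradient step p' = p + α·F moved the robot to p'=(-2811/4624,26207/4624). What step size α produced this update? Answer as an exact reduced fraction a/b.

α = 1/4

F_att = 3/4·(g−p) = 3/4·(7,-7) = (5.2500,-5.2500)
o1: d²=113 > ρ²=58 → inactive
o2: d²=64 > ρ²=58 → inactive
o3: d²=17 ≤ ρ²=58; F_rep = 23·(4,-1)/17² = (0.3183,-0.0796)
F = F_att + ΣF_rep = (5.5683,-5.3296)
Δp = p'−p = (1.3921,-1.3324); α = Δx/Fx = (6437/4624) / (6437/1156) = 1/4
check: Δy/Fy = (-6161/4624) / (-6161/1156) = 1/4 ✓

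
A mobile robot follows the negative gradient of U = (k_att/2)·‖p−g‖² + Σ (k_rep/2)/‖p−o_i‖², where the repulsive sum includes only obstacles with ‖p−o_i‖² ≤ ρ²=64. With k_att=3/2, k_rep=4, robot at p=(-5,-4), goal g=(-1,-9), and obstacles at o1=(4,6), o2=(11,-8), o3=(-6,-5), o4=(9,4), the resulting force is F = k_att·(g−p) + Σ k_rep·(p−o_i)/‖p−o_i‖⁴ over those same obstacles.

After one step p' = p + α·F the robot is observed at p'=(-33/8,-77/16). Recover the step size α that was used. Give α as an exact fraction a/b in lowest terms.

α = 1/8

F_att = 3/2·(g−p) = 3/2·(4,-5) = (6.0000,-7.5000)
o1: d²=181 > ρ²=64 → inactive
o2: d²=272 > ρ²=64 → inactive
o3: d²=2 ≤ ρ²=64; F_rep = 4·(1,1)/2² = (1.0000,1.0000)
o4: d²=260 > ρ²=64 → inactive
F = F_att + ΣF_rep = (7.0000,-6.5000)
Δp = p'−p = (0.8750,-0.8125); α = Δx/Fx = (7/8) / (7) = 1/8
check: Δy/Fy = (-13/16) / (-13/2) = 1/8 ✓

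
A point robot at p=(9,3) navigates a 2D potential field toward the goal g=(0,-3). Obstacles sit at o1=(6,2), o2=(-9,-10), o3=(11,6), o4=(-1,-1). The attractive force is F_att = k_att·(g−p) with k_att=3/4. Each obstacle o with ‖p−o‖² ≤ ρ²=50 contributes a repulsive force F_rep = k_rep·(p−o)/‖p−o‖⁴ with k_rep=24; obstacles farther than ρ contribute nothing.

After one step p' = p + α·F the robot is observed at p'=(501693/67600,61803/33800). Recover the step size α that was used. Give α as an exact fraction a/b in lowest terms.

F_att = 3/4·(g−p) = 3/4·(-9,-6) = (-6.7500,-4.5000)
o1: d²=10 ≤ ρ²=50; F_rep = 24·(3,1)/10² = (0.7200,0.2400)
o2: d²=493 > ρ²=50 → inactive
o3: d²=13 ≤ ρ²=50; F_rep = 24·(-2,-3)/13² = (-0.2840,-0.4260)
o4: d²=116 > ρ²=50 → inactive
F = F_att + ΣF_rep = (-6.3140,-4.6860)
Δp = p'−p = (-1.5785,-1.1715); α = Δx/Fx = (-106707/67600) / (-106707/16900) = 1/4
check: Δy/Fy = (-39597/33800) / (-39597/8450) = 1/4 ✓

α = 1/4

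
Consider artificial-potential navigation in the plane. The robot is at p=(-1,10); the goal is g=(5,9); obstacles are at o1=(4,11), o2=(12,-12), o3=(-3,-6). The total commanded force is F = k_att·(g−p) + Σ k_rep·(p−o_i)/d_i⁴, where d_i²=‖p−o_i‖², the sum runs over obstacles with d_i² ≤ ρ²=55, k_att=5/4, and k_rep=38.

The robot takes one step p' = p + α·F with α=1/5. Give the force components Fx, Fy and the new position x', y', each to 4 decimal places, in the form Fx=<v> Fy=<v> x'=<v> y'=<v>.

Fx=7.2189 Fy=-1.3062 x'=0.4438 y'=9.7388

F_att = 5/4·(g−p) = 5/4·(6,-1) = (7.5000,-1.2500)
o1: d²=26 ≤ ρ²=55; F_rep = 38·(-5,-1)/26² = (-0.2811,-0.0562)
o2: d²=653 > ρ²=55 → inactive
o3: d²=260 > ρ²=55 → inactive
F = F_att + ΣF_rep = (7.2189,-1.3062)
p' = p + 1/5·F = (0.4438,9.7388)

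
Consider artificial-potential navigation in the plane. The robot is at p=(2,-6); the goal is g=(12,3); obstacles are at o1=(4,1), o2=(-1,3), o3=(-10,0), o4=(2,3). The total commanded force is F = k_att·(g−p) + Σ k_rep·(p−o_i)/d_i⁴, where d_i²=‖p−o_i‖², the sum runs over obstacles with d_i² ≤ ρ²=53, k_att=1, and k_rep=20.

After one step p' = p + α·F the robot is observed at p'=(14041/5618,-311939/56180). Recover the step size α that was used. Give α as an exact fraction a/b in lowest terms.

α = 1/20

F_att = 1·(g−p) = 1·(10,9) = (10.0000,9.0000)
o1: d²=53 ≤ ρ²=53; F_rep = 20·(-2,-7)/53² = (-0.0142,-0.0498)
o2: d²=90 > ρ²=53 → inactive
o3: d²=180 > ρ²=53 → inactive
o4: d²=81 > ρ²=53 → inactive
F = F_att + ΣF_rep = (9.9858,8.9502)
Δp = p'−p = (0.4993,0.4475); α = Δx/Fx = (2805/5618) / (28050/2809) = 1/20
check: Δy/Fy = (25141/56180) / (25141/2809) = 1/20 ✓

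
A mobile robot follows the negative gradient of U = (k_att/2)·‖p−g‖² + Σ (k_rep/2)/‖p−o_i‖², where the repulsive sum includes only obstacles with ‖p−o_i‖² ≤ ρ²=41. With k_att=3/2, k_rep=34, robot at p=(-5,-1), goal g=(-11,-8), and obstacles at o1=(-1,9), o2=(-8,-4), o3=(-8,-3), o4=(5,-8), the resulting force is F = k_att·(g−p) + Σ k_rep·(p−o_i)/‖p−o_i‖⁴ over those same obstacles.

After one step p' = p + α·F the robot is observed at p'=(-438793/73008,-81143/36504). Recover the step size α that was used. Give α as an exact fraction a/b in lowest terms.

α = 1/8

F_att = 3/2·(g−p) = 3/2·(-6,-7) = (-9.0000,-10.5000)
o1: d²=116 > ρ²=41 → inactive
o2: d²=18 ≤ ρ²=41; F_rep = 34·(3,3)/18² = (0.3148,0.3148)
o3: d²=13 ≤ ρ²=41; F_rep = 34·(3,2)/13² = (0.6036,0.4024)
o4: d²=149 > ρ²=41 → inactive
F = F_att + ΣF_rep = (-8.0816,-9.7828)
Δp = p'−p = (-1.0102,-1.2229); α = Δx/Fx = (-73753/73008) / (-73753/9126) = 1/8
check: Δy/Fy = (-44639/36504) / (-44639/4563) = 1/8 ✓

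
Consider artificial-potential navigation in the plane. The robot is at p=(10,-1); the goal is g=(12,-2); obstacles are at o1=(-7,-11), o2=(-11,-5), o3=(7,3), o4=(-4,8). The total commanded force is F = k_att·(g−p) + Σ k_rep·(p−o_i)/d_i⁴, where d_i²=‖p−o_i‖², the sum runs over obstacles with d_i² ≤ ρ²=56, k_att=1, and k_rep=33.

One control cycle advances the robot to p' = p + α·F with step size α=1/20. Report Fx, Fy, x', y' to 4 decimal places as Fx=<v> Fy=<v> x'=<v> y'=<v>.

Fx=2.1584 Fy=-1.2112 x'=10.1079 y'=-1.0606

F_att = 1·(g−p) = 1·(2,-1) = (2.0000,-1.0000)
o1: d²=389 > ρ²=56 → inactive
o2: d²=457 > ρ²=56 → inactive
o3: d²=25 ≤ ρ²=56; F_rep = 33·(3,-4)/25² = (0.1584,-0.2112)
o4: d²=277 > ρ²=56 → inactive
F = F_att + ΣF_rep = (2.1584,-1.2112)
p' = p + 1/20·F = (10.1079,-1.0606)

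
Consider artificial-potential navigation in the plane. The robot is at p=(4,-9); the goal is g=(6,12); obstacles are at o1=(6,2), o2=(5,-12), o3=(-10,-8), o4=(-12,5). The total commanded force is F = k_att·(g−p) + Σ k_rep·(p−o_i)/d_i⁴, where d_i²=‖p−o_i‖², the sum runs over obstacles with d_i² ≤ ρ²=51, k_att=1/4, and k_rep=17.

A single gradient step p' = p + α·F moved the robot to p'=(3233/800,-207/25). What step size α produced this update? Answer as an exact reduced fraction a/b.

α = 1/8

F_att = 1/4·(g−p) = 1/4·(2,21) = (0.5000,5.2500)
o1: d²=125 > ρ²=51 → inactive
o2: d²=10 ≤ ρ²=51; F_rep = 17·(-1,3)/10² = (-0.1700,0.5100)
o3: d²=197 > ρ²=51 → inactive
o4: d²=452 > ρ²=51 → inactive
F = F_att + ΣF_rep = (0.3300,5.7600)
Δp = p'−p = (0.0413,0.7200); α = Δx/Fx = (33/800) / (33/100) = 1/8
check: Δy/Fy = (18/25) / (144/25) = 1/8 ✓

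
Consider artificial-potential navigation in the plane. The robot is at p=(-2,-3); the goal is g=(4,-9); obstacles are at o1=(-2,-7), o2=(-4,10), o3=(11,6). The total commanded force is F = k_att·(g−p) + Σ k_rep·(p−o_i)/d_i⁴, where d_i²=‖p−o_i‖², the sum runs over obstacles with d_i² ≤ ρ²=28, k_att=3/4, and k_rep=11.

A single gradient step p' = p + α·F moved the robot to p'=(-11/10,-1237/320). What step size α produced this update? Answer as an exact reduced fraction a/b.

α = 1/5

F_att = 3/4·(g−p) = 3/4·(6,-6) = (4.5000,-4.5000)
o1: d²=16 ≤ ρ²=28; F_rep = 11·(0,4)/16² = (0.0000,0.1719)
o2: d²=173 > ρ²=28 → inactive
o3: d²=250 > ρ²=28 → inactive
F = F_att + ΣF_rep = (4.5000,-4.3281)
Δp = p'−p = (0.9000,-0.8656); α = Δx/Fx = (9/10) / (9/2) = 1/5
check: Δy/Fy = (-277/320) / (-277/64) = 1/5 ✓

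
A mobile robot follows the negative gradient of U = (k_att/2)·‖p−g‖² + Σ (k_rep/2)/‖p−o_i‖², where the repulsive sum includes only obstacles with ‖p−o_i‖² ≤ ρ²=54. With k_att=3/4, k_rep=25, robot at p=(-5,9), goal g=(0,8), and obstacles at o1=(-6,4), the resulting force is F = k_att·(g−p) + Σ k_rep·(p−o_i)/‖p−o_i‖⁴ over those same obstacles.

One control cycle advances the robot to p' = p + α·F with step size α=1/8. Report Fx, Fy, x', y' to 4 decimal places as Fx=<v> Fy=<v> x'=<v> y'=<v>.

Fx=3.7870 Fy=-0.5651 x'=-4.5266 y'=8.9294

F_att = 3/4·(g−p) = 3/4·(5,-1) = (3.7500,-0.7500)
o1: d²=26 ≤ ρ²=54; F_rep = 25·(1,5)/26² = (0.0370,0.1849)
F = F_att + ΣF_rep = (3.7870,-0.5651)
p' = p + 1/8·F = (-4.5266,8.9294)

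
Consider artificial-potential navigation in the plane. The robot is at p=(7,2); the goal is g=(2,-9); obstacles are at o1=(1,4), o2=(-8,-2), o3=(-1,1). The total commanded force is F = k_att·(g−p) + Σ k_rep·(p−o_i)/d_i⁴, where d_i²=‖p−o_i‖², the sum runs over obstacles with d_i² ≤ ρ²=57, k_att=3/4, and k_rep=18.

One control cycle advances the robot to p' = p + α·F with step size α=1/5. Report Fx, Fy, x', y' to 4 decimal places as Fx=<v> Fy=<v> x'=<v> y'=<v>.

Fx=-3.6825 Fy=-8.2725 x'=6.2635 y'=0.3455

F_att = 3/4·(g−p) = 3/4·(-5,-11) = (-3.7500,-8.2500)
o1: d²=40 ≤ ρ²=57; F_rep = 18·(6,-2)/40² = (0.0675,-0.0225)
o2: d²=241 > ρ²=57 → inactive
o3: d²=65 > ρ²=57 → inactive
F = F_att + ΣF_rep = (-3.6825,-8.2725)
p' = p + 1/5·F = (6.2635,0.3455)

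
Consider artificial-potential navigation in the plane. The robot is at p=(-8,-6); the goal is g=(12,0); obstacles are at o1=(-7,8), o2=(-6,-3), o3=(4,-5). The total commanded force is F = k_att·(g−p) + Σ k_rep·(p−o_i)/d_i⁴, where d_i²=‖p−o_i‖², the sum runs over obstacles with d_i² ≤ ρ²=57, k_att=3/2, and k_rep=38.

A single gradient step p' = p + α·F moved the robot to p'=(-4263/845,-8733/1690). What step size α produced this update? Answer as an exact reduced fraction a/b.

α = 1/10

F_att = 3/2·(g−p) = 3/2·(20,6) = (30.0000,9.0000)
o1: d²=197 > ρ²=57 → inactive
o2: d²=13 ≤ ρ²=57; F_rep = 38·(-2,-3)/13² = (-0.4497,-0.6746)
o3: d²=145 > ρ²=57 → inactive
F = F_att + ΣF_rep = (29.5503,8.3254)
Δp = p'−p = (2.9550,0.8325); α = Δx/Fx = (2497/845) / (4994/169) = 1/10
check: Δy/Fy = (1407/1690) / (1407/169) = 1/10 ✓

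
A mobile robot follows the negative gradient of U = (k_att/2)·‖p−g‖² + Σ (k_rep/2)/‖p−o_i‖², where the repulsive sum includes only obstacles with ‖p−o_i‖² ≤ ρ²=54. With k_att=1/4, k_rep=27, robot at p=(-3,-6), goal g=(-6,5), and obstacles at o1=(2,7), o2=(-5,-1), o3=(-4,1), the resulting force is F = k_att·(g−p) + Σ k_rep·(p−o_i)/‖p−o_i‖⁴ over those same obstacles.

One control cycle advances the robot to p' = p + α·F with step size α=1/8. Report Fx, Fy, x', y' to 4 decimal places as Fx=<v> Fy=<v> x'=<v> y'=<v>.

Fx=-0.6750 Fy=2.5139 x'=-3.0844 y'=-5.6858

F_att = 1/4·(g−p) = 1/4·(-3,11) = (-0.7500,2.7500)
o1: d²=194 > ρ²=54 → inactive
o2: d²=29 ≤ ρ²=54; F_rep = 27·(2,-5)/29² = (0.0642,-0.1605)
o3: d²=50 ≤ ρ²=54; F_rep = 27·(1,-7)/50² = (0.0108,-0.0756)
F = F_att + ΣF_rep = (-0.6750,2.5139)
p' = p + 1/8·F = (-3.0844,-5.6858)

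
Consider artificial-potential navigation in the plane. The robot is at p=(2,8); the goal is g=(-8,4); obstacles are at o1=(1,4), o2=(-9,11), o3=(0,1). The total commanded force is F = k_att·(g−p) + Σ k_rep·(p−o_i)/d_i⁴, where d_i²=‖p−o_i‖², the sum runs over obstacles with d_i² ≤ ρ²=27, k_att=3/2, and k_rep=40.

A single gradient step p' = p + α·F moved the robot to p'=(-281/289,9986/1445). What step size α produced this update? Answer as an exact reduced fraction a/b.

F_att = 3/2·(g−p) = 3/2·(-10,-4) = (-15.0000,-6.0000)
o1: d²=17 ≤ ρ²=27; F_rep = 40·(1,4)/17² = (0.1384,0.5536)
o2: d²=130 > ρ²=27 → inactive
o3: d²=53 > ρ²=27 → inactive
F = F_att + ΣF_rep = (-14.8616,-5.4464)
Δp = p'−p = (-2.9723,-1.0893); α = Δx/Fx = (-859/289) / (-4295/289) = 1/5
check: Δy/Fy = (-1574/1445) / (-1574/289) = 1/5 ✓

α = 1/5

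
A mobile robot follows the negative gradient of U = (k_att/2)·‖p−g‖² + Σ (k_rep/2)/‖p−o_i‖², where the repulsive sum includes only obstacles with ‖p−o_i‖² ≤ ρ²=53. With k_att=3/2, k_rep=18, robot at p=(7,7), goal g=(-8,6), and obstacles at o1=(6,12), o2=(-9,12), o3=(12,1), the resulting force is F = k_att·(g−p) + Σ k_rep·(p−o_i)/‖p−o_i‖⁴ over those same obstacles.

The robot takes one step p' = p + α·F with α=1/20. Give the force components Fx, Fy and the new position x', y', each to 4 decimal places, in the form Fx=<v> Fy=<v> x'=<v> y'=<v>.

F_att = 3/2·(g−p) = 3/2·(-15,-1) = (-22.5000,-1.5000)
o1: d²=26 ≤ ρ²=53; F_rep = 18·(1,-5)/26² = (0.0266,-0.1331)
o2: d²=281 > ρ²=53 → inactive
o3: d²=61 > ρ²=53 → inactive
F = F_att + ΣF_rep = (-22.4734,-1.6331)
p' = p + 1/20·F = (5.8763,6.9183)

Fx=-22.4734 Fy=-1.6331 x'=5.8763 y'=6.9183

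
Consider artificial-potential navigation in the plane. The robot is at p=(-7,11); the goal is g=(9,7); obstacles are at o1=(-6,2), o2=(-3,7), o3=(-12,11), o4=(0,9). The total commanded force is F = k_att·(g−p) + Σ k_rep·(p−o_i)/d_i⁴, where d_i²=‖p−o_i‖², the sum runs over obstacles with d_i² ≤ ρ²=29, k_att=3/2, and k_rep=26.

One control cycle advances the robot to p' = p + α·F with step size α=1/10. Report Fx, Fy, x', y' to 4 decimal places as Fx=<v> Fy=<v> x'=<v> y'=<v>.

F_att = 3/2·(g−p) = 3/2·(16,-4) = (24.0000,-6.0000)
o1: d²=82 > ρ²=29 → inactive
o2: d²=32 > ρ²=29 → inactive
o3: d²=25 ≤ ρ²=29; F_rep = 26·(5,0)/25² = (0.2080,0.0000)
o4: d²=53 > ρ²=29 → inactive
F = F_att + ΣF_rep = (24.2080,-6.0000)
p' = p + 1/10·F = (-4.5792,10.4000)

Fx=24.2080 Fy=-6.0000 x'=-4.5792 y'=10.4000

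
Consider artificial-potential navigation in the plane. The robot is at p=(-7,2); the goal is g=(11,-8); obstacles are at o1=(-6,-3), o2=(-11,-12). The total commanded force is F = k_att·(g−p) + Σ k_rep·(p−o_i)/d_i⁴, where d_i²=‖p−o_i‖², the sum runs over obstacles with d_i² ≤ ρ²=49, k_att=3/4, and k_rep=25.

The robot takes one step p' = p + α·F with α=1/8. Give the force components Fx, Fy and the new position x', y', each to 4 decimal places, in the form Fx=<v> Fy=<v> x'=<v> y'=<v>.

Fx=13.4630 Fy=-7.3151 x'=-5.3171 y'=1.0856

F_att = 3/4·(g−p) = 3/4·(18,-10) = (13.5000,-7.5000)
o1: d²=26 ≤ ρ²=49; F_rep = 25·(-1,5)/26² = (-0.0370,0.1849)
o2: d²=212 > ρ²=49 → inactive
F = F_att + ΣF_rep = (13.4630,-7.3151)
p' = p + 1/8·F = (-5.3171,1.0856)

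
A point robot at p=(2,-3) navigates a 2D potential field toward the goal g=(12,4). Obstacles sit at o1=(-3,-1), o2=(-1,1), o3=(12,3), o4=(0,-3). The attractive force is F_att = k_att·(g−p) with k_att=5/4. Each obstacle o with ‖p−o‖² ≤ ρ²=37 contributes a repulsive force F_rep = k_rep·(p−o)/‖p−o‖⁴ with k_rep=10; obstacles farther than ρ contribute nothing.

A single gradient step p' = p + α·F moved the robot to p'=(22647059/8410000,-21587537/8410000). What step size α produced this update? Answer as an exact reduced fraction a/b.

F_att = 5/4·(g−p) = 5/4·(10,7) = (12.5000,8.7500)
o1: d²=29 ≤ ρ²=37; F_rep = 10·(5,-2)/29² = (0.0595,-0.0238)
o2: d²=25 ≤ ρ²=37; F_rep = 10·(3,-4)/25² = (0.0480,-0.0640)
o3: d²=136 > ρ²=37 → inactive
o4: d²=4 ≤ ρ²=37; F_rep = 10·(2,0)/4² = (1.2500,0.0000)
F = F_att + ΣF_rep = (13.8575,8.6622)
Δp = p'−p = (0.6929,0.4331); α = Δx/Fx = (5827059/8410000) / (5827059/420500) = 1/20
check: Δy/Fy = (3642463/8410000) / (3642463/420500) = 1/20 ✓

α = 1/20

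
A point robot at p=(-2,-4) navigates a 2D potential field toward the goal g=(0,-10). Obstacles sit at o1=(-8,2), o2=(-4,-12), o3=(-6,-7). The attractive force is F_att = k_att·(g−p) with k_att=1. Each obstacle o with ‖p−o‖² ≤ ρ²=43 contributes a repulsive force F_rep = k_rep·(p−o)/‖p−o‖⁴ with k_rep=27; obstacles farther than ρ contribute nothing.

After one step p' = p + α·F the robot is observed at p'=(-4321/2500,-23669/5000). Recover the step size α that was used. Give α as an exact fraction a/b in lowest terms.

α = 1/8

F_att = 1·(g−p) = 1·(2,-6) = (2.0000,-6.0000)
o1: d²=72 > ρ²=43 → inactive
o2: d²=68 > ρ²=43 → inactive
o3: d²=25 ≤ ρ²=43; F_rep = 27·(4,3)/25² = (0.1728,0.1296)
F = F_att + ΣF_rep = (2.1728,-5.8704)
Δp = p'−p = (0.2716,-0.7338); α = Δx/Fx = (679/2500) / (1358/625) = 1/8
check: Δy/Fy = (-3669/5000) / (-3669/625) = 1/8 ✓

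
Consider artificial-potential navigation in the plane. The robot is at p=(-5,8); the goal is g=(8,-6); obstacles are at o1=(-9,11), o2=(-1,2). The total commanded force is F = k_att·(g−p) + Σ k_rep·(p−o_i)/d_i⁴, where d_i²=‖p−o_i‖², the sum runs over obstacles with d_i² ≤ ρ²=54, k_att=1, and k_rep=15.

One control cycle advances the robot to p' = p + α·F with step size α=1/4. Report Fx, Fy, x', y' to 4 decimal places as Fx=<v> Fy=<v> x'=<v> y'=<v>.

F_att = 1·(g−p) = 1·(13,-14) = (13.0000,-14.0000)
o1: d²=25 ≤ ρ²=54; F_rep = 15·(4,-3)/25² = (0.0960,-0.0720)
o2: d²=52 ≤ ρ²=54; F_rep = 15·(-4,6)/52² = (-0.0222,0.0333)
F = F_att + ΣF_rep = (13.0738,-14.0387)
p' = p + 1/4·F = (-1.7315,4.4903)

Fx=13.0738 Fy=-14.0387 x'=-1.7315 y'=4.4903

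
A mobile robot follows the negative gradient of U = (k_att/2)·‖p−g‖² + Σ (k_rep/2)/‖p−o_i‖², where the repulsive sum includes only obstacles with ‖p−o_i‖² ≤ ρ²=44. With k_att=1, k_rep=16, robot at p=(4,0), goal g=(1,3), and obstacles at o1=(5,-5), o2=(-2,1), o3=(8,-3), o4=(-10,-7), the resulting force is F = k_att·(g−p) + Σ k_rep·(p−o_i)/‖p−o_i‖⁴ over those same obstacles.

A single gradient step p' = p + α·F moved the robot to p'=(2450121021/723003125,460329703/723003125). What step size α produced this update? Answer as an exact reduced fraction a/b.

F_att = 1·(g−p) = 1·(-3,3) = (-3.0000,3.0000)
o1: d²=26 ≤ ρ²=44; F_rep = 16·(-1,5)/26² = (-0.0237,0.1183)
o2: d²=37 ≤ ρ²=44; F_rep = 16·(6,-1)/37² = (0.0701,-0.0117)
o3: d²=25 ≤ ρ²=44; F_rep = 16·(-4,3)/25² = (-0.1024,0.0768)
o4: d²=245 > ρ²=44 → inactive
F = F_att + ΣF_rep = (-3.0559,3.1835)
Δp = p'−p = (-0.6112,0.6367); α = Δx/Fx = (-441891479/723003125) / (-441891479/144600625) = 1/5
check: Δy/Fy = (460329703/723003125) / (460329703/144600625) = 1/5 ✓

α = 1/5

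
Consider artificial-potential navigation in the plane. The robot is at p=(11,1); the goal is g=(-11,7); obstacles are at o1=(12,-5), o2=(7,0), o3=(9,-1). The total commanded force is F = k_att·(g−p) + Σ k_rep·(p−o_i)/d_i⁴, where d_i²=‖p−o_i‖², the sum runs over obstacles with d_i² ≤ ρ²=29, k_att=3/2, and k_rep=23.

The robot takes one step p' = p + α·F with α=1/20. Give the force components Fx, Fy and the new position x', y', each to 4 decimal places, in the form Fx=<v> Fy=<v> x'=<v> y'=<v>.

Fx=-31.9629 Fy=9.7983 x'=9.4019 y'=1.4899

F_att = 3/2·(g−p) = 3/2·(-22,6) = (-33.0000,9.0000)
o1: d²=37 > ρ²=29 → inactive
o2: d²=17 ≤ ρ²=29; F_rep = 23·(4,1)/17² = (0.3183,0.0796)
o3: d²=8 ≤ ρ²=29; F_rep = 23·(2,2)/8² = (0.7188,0.7188)
F = F_att + ΣF_rep = (-31.9629,9.7983)
p' = p + 1/20·F = (9.4019,1.4899)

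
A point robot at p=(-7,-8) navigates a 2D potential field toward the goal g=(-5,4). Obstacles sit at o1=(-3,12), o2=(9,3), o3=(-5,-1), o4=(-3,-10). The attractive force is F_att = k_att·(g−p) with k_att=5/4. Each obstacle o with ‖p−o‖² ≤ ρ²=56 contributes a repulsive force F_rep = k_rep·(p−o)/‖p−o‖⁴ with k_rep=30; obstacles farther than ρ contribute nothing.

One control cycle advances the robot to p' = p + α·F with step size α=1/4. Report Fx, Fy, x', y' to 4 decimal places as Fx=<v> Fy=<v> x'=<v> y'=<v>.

Fx=2.1786 Fy=15.0752 x'=-6.4553 y'=-4.2312

F_att = 5/4·(g−p) = 5/4·(2,12) = (2.5000,15.0000)
o1: d²=416 > ρ²=56 → inactive
o2: d²=377 > ρ²=56 → inactive
o3: d²=53 ≤ ρ²=56; F_rep = 30·(-2,-7)/53² = (-0.0214,-0.0748)
o4: d²=20 ≤ ρ²=56; F_rep = 30·(-4,2)/20² = (-0.3000,0.1500)
F = F_att + ΣF_rep = (2.1786,15.0752)
p' = p + 1/4·F = (-6.4553,-4.2312)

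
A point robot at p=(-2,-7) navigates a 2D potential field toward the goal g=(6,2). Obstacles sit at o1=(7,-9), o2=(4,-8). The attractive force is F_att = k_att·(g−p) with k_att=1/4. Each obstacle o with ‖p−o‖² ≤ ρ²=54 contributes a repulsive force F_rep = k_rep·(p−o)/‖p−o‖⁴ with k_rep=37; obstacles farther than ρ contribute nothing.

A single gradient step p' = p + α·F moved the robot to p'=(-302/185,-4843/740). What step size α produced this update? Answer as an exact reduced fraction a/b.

F_att = 1/4·(g−p) = 1/4·(8,9) = (2.0000,2.2500)
o1: d²=85 > ρ²=54 → inactive
o2: d²=37 ≤ ρ²=54; F_rep = 37·(-6,1)/37² = (-0.1622,0.0270)
F = F_att + ΣF_rep = (1.8378,2.2770)
Δp = p'−p = (0.3676,0.4554); α = Δx/Fx = (68/185) / (68/37) = 1/5
check: Δy/Fy = (337/740) / (337/148) = 1/5 ✓

α = 1/5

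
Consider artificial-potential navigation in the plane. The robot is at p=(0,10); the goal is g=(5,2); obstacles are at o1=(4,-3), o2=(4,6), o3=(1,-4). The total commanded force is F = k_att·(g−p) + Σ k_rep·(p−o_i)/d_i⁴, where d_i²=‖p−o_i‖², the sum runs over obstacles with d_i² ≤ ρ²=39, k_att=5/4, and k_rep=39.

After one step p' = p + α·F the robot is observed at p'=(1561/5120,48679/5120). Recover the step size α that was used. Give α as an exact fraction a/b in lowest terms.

α = 1/20

F_att = 5/4·(g−p) = 5/4·(5,-8) = (6.2500,-10.0000)
o1: d²=185 > ρ²=39 → inactive
o2: d²=32 ≤ ρ²=39; F_rep = 39·(-4,4)/32² = (-0.1523,0.1523)
o3: d²=197 > ρ²=39 → inactive
F = F_att + ΣF_rep = (6.0977,-9.8477)
Δp = p'−p = (0.3049,-0.4924); α = Δx/Fx = (1561/5120) / (1561/256) = 1/20
check: Δy/Fy = (-2521/5120) / (-2521/256) = 1/20 ✓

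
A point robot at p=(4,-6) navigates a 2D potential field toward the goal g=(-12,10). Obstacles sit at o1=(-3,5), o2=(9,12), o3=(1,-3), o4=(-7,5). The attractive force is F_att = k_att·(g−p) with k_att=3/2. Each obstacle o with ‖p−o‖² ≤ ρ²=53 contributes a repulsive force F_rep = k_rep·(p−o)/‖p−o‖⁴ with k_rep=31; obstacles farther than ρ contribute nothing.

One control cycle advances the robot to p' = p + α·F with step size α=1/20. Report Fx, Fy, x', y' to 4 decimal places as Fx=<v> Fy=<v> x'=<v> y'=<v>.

F_att = 3/2·(g−p) = 3/2·(-16,16) = (-24.0000,24.0000)
o1: d²=170 > ρ²=53 → inactive
o2: d²=349 > ρ²=53 → inactive
o3: d²=18 ≤ ρ²=53; F_rep = 31·(3,-3)/18² = (0.2870,-0.2870)
o4: d²=242 > ρ²=53 → inactive
F = F_att + ΣF_rep = (-23.7130,23.7130)
p' = p + 1/20·F = (2.8144,-4.8144)

Fx=-23.7130 Fy=23.7130 x'=2.8144 y'=-4.8144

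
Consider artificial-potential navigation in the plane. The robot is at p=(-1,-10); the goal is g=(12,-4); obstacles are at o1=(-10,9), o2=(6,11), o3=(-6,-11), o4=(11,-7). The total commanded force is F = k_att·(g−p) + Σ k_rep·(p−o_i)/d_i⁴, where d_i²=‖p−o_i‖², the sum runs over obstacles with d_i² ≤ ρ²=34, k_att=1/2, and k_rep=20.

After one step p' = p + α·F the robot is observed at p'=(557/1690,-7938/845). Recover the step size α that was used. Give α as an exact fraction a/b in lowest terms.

α = 1/5

F_att = 1/2·(g−p) = 1/2·(13,6) = (6.5000,3.0000)
o1: d²=442 > ρ²=34 → inactive
o2: d²=490 > ρ²=34 → inactive
o3: d²=26 ≤ ρ²=34; F_rep = 20·(5,1)/26² = (0.1479,0.0296)
o4: d²=153 > ρ²=34 → inactive
F = F_att + ΣF_rep = (6.6479,3.0296)
Δp = p'−p = (1.3296,0.6059); α = Δx/Fx = (2247/1690) / (2247/338) = 1/5
check: Δy/Fy = (512/845) / (512/169) = 1/5 ✓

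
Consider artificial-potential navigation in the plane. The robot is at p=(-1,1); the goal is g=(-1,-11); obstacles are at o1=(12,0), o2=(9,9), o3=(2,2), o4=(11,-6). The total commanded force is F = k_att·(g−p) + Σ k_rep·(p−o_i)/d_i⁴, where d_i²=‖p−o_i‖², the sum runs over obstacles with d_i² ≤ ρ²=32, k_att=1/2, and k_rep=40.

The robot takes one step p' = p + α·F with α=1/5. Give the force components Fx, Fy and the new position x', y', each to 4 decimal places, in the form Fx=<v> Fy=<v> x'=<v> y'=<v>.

F_att = 1/2·(g−p) = 1/2·(0,-12) = (0.0000,-6.0000)
o1: d²=170 > ρ²=32 → inactive
o2: d²=164 > ρ²=32 → inactive
o3: d²=10 ≤ ρ²=32; F_rep = 40·(-3,-1)/10² = (-1.2000,-0.4000)
o4: d²=193 > ρ²=32 → inactive
F = F_att + ΣF_rep = (-1.2000,-6.4000)
p' = p + 1/5·F = (-1.2400,-0.2800)

Fx=-1.2000 Fy=-6.4000 x'=-1.2400 y'=-0.2800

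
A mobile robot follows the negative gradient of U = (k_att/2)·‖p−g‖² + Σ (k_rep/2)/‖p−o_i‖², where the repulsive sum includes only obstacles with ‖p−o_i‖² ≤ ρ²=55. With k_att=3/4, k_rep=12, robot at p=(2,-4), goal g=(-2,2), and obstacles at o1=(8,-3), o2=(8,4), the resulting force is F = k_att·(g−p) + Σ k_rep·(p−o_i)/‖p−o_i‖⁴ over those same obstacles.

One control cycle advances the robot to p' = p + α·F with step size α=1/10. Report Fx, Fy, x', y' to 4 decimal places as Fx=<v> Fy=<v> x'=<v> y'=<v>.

F_att = 3/4·(g−p) = 3/4·(-4,6) = (-3.0000,4.5000)
o1: d²=37 ≤ ρ²=55; F_rep = 12·(-6,-1)/37² = (-0.0526,-0.0088)
o2: d²=100 > ρ²=55 → inactive
F = F_att + ΣF_rep = (-3.0526,4.4912)
p' = p + 1/10·F = (1.6947,-3.5509)

Fx=-3.0526 Fy=4.4912 x'=1.6947 y'=-3.5509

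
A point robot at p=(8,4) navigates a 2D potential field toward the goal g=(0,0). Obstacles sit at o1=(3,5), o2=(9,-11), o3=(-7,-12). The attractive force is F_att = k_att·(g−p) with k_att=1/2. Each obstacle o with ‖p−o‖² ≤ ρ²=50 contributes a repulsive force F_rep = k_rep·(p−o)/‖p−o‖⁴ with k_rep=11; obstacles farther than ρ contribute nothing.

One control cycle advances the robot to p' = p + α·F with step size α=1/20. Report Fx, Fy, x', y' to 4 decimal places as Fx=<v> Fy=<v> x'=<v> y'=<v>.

Fx=-3.9186 Fy=-2.0163 x'=7.8041 y'=3.8992

F_att = 1/2·(g−p) = 1/2·(-8,-4) = (-4.0000,-2.0000)
o1: d²=26 ≤ ρ²=50; F_rep = 11·(5,-1)/26² = (0.0814,-0.0163)
o2: d²=226 > ρ²=50 → inactive
o3: d²=481 > ρ²=50 → inactive
F = F_att + ΣF_rep = (-3.9186,-2.0163)
p' = p + 1/20·F = (7.8041,3.8992)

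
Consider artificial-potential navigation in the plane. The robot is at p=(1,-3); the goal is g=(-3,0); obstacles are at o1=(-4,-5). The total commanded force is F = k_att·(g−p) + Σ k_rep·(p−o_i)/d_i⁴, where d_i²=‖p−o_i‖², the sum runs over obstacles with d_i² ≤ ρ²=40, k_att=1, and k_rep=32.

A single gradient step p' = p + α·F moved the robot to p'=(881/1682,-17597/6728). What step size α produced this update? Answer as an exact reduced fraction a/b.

F_att = 1·(g−p) = 1·(-4,3) = (-4.0000,3.0000)
o1: d²=29 ≤ ρ²=40; F_rep = 32·(5,2)/29² = (0.1902,0.0761)
F = F_att + ΣF_rep = (-3.8098,3.0761)
Δp = p'−p = (-0.4762,0.3845); α = Δx/Fx = (-801/1682) / (-3204/841) = 1/8
check: Δy/Fy = (2587/6728) / (2587/841) = 1/8 ✓

α = 1/8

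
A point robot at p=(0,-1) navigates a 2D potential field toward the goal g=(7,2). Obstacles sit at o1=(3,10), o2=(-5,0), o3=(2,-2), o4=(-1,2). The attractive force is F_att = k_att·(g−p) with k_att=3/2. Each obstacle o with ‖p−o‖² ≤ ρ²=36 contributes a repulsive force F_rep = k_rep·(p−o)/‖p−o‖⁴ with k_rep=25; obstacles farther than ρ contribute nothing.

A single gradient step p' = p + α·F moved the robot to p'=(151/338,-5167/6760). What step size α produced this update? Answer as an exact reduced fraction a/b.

F_att = 3/2·(g−p) = 3/2·(7,3) = (10.5000,4.5000)
o1: d²=130 > ρ²=36 → inactive
o2: d²=26 ≤ ρ²=36; F_rep = 25·(5,-1)/26² = (0.1849,-0.0370)
o3: d²=5 ≤ ρ²=36; F_rep = 25·(-2,1)/5² = (-2.0000,1.0000)
o4: d²=10 ≤ ρ²=36; F_rep = 25·(1,-3)/10² = (0.2500,-0.7500)
F = F_att + ΣF_rep = (8.9349,4.7130)
Δp = p'−p = (0.4467,0.2357); α = Δx/Fx = (151/338) / (1510/169) = 1/20
check: Δy/Fy = (1593/6760) / (1593/338) = 1/20 ✓

α = 1/20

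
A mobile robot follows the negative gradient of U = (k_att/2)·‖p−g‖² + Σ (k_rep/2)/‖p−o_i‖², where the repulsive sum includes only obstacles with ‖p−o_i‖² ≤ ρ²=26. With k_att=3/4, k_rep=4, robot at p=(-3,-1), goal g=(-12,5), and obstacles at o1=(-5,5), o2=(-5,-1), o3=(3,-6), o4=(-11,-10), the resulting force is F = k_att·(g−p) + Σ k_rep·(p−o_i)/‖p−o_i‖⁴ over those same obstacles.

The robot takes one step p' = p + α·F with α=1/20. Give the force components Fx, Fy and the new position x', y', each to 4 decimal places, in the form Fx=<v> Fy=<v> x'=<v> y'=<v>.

F_att = 3/4·(g−p) = 3/4·(-9,6) = (-6.7500,4.5000)
o1: d²=40 > ρ²=26 → inactive
o2: d²=4 ≤ ρ²=26; F_rep = 4·(2,0)/4² = (0.5000,0.0000)
o3: d²=61 > ρ²=26 → inactive
o4: d²=145 > ρ²=26 → inactive
F = F_att + ΣF_rep = (-6.2500,4.5000)
p' = p + 1/20·F = (-3.3125,-0.7750)

Fx=-6.2500 Fy=4.5000 x'=-3.3125 y'=-0.7750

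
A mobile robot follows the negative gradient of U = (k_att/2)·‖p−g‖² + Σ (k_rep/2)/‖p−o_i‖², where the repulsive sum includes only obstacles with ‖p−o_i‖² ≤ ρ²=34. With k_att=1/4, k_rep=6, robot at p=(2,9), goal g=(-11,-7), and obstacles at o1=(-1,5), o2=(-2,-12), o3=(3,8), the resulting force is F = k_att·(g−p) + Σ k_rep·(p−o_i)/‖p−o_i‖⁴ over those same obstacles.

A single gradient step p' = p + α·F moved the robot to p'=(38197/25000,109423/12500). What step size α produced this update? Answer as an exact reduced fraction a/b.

F_att = 1/4·(g−p) = 1/4·(-13,-16) = (-3.2500,-4.0000)
o1: d²=25 ≤ ρ²=34; F_rep = 6·(3,4)/25² = (0.0288,0.0384)
o2: d²=457 > ρ²=34 → inactive
o3: d²=2 ≤ ρ²=34; F_rep = 6·(-1,1)/2² = (-1.5000,1.5000)
F = F_att + ΣF_rep = (-4.7212,-2.4616)
Δp = p'−p = (-0.4721,-0.2462); α = Δx/Fx = (-11803/25000) / (-11803/2500) = 1/10
check: Δy/Fy = (-3077/12500) / (-3077/1250) = 1/10 ✓

α = 1/10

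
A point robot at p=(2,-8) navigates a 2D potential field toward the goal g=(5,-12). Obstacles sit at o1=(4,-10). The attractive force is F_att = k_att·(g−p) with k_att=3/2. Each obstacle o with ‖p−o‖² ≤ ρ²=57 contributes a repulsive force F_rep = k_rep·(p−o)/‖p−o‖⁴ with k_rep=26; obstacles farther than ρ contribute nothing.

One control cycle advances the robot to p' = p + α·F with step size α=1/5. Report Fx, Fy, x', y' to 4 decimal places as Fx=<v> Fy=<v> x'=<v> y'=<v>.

Fx=3.6875 Fy=-5.1875 x'=2.7375 y'=-9.0375

F_att = 3/2·(g−p) = 3/2·(3,-4) = (4.5000,-6.0000)
o1: d²=8 ≤ ρ²=57; F_rep = 26·(-2,2)/8² = (-0.8125,0.8125)
F = F_att + ΣF_rep = (3.6875,-5.1875)
p' = p + 1/5·F = (2.7375,-9.0375)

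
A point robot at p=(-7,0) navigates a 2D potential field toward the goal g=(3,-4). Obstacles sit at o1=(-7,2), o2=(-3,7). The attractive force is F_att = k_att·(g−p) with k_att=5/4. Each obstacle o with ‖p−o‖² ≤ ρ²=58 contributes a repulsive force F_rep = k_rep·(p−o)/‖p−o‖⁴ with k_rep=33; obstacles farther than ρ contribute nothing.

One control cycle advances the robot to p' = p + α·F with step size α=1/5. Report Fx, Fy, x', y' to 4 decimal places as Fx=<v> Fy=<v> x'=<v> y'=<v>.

Fx=12.5000 Fy=-9.1250 x'=-4.5000 y'=-1.8250

F_att = 5/4·(g−p) = 5/4·(10,-4) = (12.5000,-5.0000)
o1: d²=4 ≤ ρ²=58; F_rep = 33·(0,-2)/4² = (0.0000,-4.1250)
o2: d²=65 > ρ²=58 → inactive
F = F_att + ΣF_rep = (12.5000,-9.1250)
p' = p + 1/5·F = (-4.5000,-1.8250)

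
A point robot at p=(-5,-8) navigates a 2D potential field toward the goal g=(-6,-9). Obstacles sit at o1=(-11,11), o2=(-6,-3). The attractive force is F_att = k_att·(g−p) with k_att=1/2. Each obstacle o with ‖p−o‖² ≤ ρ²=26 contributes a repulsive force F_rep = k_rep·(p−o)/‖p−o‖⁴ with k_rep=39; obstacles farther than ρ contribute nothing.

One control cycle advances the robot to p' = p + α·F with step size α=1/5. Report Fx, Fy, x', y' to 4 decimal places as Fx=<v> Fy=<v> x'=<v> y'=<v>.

Fx=-0.4423 Fy=-0.7885 x'=-5.0885 y'=-8.1577

F_att = 1/2·(g−p) = 1/2·(-1,-1) = (-0.5000,-0.5000)
o1: d²=397 > ρ²=26 → inactive
o2: d²=26 ≤ ρ²=26; F_rep = 39·(1,-5)/26² = (0.0577,-0.2885)
F = F_att + ΣF_rep = (-0.4423,-0.7885)
p' = p + 1/5·F = (-5.0885,-8.1577)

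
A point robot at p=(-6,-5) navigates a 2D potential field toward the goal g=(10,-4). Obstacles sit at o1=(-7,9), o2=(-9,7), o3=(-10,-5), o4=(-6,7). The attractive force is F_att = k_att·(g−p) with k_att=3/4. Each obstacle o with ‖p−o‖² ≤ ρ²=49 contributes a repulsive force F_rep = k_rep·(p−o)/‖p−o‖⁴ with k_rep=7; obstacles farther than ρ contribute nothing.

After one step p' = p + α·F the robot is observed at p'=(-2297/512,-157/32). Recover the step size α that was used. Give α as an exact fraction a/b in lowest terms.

α = 1/8

F_att = 3/4·(g−p) = 3/4·(16,1) = (12.0000,0.7500)
o1: d²=197 > ρ²=49 → inactive
o2: d²=153 > ρ²=49 → inactive
o3: d²=16 ≤ ρ²=49; F_rep = 7·(4,0)/16² = (0.1094,0.0000)
o4: d²=144 > ρ²=49 → inactive
F = F_att + ΣF_rep = (12.1094,0.7500)
Δp = p'−p = (1.5137,0.0938); α = Δx/Fx = (775/512) / (775/64) = 1/8
check: Δy/Fy = (3/32) / (3/4) = 1/8 ✓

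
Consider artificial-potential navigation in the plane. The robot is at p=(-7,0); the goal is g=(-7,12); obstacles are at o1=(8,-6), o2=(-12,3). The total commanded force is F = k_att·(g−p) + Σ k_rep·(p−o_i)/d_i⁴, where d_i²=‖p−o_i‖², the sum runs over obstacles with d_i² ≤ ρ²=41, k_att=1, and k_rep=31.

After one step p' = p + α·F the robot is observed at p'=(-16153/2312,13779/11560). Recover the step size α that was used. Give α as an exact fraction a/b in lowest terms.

F_att = 1·(g−p) = 1·(0,12) = (0.0000,12.0000)
o1: d²=261 > ρ²=41 → inactive
o2: d²=34 ≤ ρ²=41; F_rep = 31·(5,-3)/34² = (0.1341,-0.0804)
F = F_att + ΣF_rep = (0.1341,11.9196)
Δp = p'−p = (0.0134,1.1920); α = Δx/Fx = (31/2312) / (155/1156) = 1/10
check: Δy/Fy = (13779/11560) / (13779/1156) = 1/10 ✓

α = 1/10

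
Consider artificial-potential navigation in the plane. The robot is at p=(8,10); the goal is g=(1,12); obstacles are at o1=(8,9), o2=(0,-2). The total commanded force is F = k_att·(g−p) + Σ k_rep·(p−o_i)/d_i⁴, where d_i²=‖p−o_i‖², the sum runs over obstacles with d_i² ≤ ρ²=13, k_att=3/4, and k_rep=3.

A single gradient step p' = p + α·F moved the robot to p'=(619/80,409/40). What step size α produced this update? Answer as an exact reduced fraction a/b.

α = 1/20

F_att = 3/4·(g−p) = 3/4·(-7,2) = (-5.2500,1.5000)
o1: d²=1 ≤ ρ²=13; F_rep = 3·(0,1)/1² = (0.0000,3.0000)
o2: d²=208 > ρ²=13 → inactive
F = F_att + ΣF_rep = (-5.2500,4.5000)
Δp = p'−p = (-0.2625,0.2250); α = Δx/Fx = (-21/80) / (-21/4) = 1/20
check: Δy/Fy = (9/40) / (9/2) = 1/20 ✓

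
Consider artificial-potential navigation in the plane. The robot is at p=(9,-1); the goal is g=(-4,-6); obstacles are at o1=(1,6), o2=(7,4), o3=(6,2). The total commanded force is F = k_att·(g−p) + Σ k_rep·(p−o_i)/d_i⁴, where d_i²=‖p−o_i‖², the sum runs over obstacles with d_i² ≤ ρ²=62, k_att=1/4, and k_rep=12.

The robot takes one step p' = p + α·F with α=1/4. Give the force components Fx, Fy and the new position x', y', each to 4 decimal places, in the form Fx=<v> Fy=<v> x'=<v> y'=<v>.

Fx=-3.1104 Fy=-1.4325 x'=8.2224 y'=-1.3581

F_att = 1/4·(g−p) = 1/4·(-13,-5) = (-3.2500,-1.2500)
o1: d²=113 > ρ²=62 → inactive
o2: d²=29 ≤ ρ²=62; F_rep = 12·(2,-5)/29² = (0.0285,-0.0713)
o3: d²=18 ≤ ρ²=62; F_rep = 12·(3,-3)/18² = (0.1111,-0.1111)
F = F_att + ΣF_rep = (-3.1104,-1.4325)
p' = p + 1/4·F = (8.2224,-1.3581)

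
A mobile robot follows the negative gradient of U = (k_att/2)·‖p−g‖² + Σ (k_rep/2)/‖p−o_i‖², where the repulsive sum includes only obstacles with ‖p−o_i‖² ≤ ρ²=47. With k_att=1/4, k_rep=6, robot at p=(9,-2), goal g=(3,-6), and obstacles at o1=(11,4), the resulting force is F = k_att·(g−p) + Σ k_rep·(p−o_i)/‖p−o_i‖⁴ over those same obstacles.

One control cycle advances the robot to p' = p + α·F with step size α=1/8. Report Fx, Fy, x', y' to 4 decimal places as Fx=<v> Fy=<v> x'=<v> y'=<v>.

Fx=-1.5075 Fy=-1.0225 x'=8.8116 y'=-2.1278

F_att = 1/4·(g−p) = 1/4·(-6,-4) = (-1.5000,-1.0000)
o1: d²=40 ≤ ρ²=47; F_rep = 6·(-2,-6)/40² = (-0.0075,-0.0225)
F = F_att + ΣF_rep = (-1.5075,-1.0225)
p' = p + 1/8·F = (8.8116,-2.1278)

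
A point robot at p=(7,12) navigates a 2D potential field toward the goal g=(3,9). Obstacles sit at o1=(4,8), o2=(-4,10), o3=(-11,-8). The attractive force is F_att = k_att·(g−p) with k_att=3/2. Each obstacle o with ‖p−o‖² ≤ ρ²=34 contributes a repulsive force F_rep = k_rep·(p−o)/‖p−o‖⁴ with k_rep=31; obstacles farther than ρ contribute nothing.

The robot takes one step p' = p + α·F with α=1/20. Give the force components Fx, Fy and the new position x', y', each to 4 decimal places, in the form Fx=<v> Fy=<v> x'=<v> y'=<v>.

F_att = 3/2·(g−p) = 3/2·(-4,-3) = (-6.0000,-4.5000)
o1: d²=25 ≤ ρ²=34; F_rep = 31·(3,4)/25² = (0.1488,0.1984)
o2: d²=125 > ρ²=34 → inactive
o3: d²=724 > ρ²=34 → inactive
F = F_att + ΣF_rep = (-5.8512,-4.3016)
p' = p + 1/20·F = (6.7074,11.7849)

Fx=-5.8512 Fy=-4.3016 x'=6.7074 y'=11.7849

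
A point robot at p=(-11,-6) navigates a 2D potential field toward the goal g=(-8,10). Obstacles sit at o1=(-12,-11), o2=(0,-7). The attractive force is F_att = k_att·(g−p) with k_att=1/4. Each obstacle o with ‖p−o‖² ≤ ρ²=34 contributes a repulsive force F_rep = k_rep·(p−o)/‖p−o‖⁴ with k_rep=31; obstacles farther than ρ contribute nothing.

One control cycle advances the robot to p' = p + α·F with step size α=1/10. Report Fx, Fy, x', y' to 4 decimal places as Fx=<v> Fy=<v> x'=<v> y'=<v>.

Fx=0.7959 Fy=4.2293 x'=-10.9204 y'=-5.5771

F_att = 1/4·(g−p) = 1/4·(3,16) = (0.7500,4.0000)
o1: d²=26 ≤ ρ²=34; F_rep = 31·(1,5)/26² = (0.0459,0.2293)
o2: d²=122 > ρ²=34 → inactive
F = F_att + ΣF_rep = (0.7959,4.2293)
p' = p + 1/10·F = (-10.9204,-5.5771)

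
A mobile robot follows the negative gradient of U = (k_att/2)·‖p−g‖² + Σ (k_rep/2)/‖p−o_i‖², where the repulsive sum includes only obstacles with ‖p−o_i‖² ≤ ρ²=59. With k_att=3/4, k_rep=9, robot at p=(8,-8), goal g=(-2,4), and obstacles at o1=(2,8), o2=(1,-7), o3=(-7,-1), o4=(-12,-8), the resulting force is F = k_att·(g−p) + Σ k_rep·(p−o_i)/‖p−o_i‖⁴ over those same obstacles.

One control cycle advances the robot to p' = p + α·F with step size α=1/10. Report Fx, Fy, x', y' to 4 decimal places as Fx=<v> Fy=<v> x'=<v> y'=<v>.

F_att = 3/4·(g−p) = 3/4·(-10,12) = (-7.5000,9.0000)
o1: d²=292 > ρ²=59 → inactive
o2: d²=50 ≤ ρ²=59; F_rep = 9·(7,-1)/50² = (0.0252,-0.0036)
o3: d²=274 > ρ²=59 → inactive
o4: d²=400 > ρ²=59 → inactive
F = F_att + ΣF_rep = (-7.4748,8.9964)
p' = p + 1/10·F = (7.2525,-7.1004)

Fx=-7.4748 Fy=8.9964 x'=7.2525 y'=-7.1004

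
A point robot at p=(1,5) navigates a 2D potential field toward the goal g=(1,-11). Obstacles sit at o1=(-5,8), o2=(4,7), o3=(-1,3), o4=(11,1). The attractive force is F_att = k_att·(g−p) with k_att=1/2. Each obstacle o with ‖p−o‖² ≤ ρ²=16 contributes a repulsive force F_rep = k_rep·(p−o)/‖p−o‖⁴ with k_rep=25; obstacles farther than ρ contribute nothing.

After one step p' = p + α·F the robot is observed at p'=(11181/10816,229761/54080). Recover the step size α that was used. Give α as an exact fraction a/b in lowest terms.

F_att = 1/2·(g−p) = 1/2·(0,-16) = (0.0000,-8.0000)
o1: d²=45 > ρ²=16 → inactive
o2: d²=13 ≤ ρ²=16; F_rep = 25·(-3,-2)/13² = (-0.4438,-0.2959)
o3: d²=8 ≤ ρ²=16; F_rep = 25·(2,2)/8² = (0.7812,0.7812)
o4: d²=116 > ρ²=16 → inactive
F = F_att + ΣF_rep = (0.3375,-7.5146)
Δp = p'−p = (0.0337,-0.7515); α = Δx/Fx = (365/10816) / (1825/5408) = 1/10
check: Δy/Fy = (-40639/54080) / (-40639/5408) = 1/10 ✓

α = 1/10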